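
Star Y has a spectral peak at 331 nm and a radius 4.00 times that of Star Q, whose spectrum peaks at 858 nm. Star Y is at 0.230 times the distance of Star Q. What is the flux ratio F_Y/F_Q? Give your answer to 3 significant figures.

1.37×10^4

Wien's law: T_Y/T_Q = λ_Q/λ_Y = 858/331 = 2.592.
L_Y/L_Q = (R_Y/R_Q)²(T_Y/T_Q)⁴ = (4.00)²(2.592)⁴ = 722.4.
F_Y/F_Q = (L_Y/L_Q)/(d_Y/d_Q)² = 722.4/(0.230)² = 1.366×10^4.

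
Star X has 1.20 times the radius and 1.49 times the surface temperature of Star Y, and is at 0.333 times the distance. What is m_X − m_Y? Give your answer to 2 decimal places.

-4.52

L_X/L_Y = (1.20)²(1.49)⁴ = 7.098.
F_X/F_Y = (L_X/L_Y)/(d_X/d_Y)² = 7.098/0.1109 = 64.01.
m_X − m_Y = −2.5 log₁₀(64.01) = -4.52.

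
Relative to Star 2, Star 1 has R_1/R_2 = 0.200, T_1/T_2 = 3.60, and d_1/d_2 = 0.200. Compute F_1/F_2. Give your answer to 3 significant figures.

L_1/L_2 = (R_1/R_2)²(T_1/T_2)⁴ = (0.200)² × (3.60)⁴ = 6.718.
F_1/F_2 = (L_1/L_2)/(d_1/d_2)² = 6.718 / (0.200)² = 168.0.

168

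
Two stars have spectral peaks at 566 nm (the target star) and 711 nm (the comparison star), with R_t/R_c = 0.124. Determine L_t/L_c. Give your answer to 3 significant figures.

Wien's law gives T ∝ 1/λ_max, so T_t/T_c = λ_c/λ_t = 711/566 = 1.256.
Then L ∝ R²T⁴ gives L_t/L_c = (0.124)² × (1.256)⁴ = 0.01538 × 2.490 = 0.03829.

0.0383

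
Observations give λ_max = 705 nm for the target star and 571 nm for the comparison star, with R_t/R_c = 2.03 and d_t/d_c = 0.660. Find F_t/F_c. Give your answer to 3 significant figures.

4.07

Wien's law: T_t/T_c = λ_c/λ_t = 571/705 = 0.8099.
L_t/L_c = (R_t/R_c)²(T_t/T_c)⁴ = (2.03)²(0.8099)⁴ = 1.773.
F_t/F_c = (L_t/L_c)/(d_t/d_c)² = 1.773/(0.660)² = 4.071.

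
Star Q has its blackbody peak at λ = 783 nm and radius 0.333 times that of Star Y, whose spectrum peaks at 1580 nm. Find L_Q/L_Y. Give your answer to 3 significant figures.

Wien's law gives T ∝ 1/λ_max, so T_Q/T_Y = λ_Y/λ_Q = 1580/783 = 2.018.
Then L ∝ R²T⁴ gives L_Q/L_Y = (0.333)² × (2.018)⁴ = 0.1109 × 16.58 = 1.839.

1.84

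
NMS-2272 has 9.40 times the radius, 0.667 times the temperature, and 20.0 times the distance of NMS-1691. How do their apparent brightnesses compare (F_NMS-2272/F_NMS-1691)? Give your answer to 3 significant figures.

L_NMS-2272/L_NMS-1691 = (R_NMS-2272/R_NMS-1691)²(T_NMS-2272/T_NMS-1691)⁴ = (9.40)² × (0.667)⁴ = 17.49.
F_NMS-2272/F_NMS-1691 = (L_NMS-2272/L_NMS-1691)/(d_NMS-2272/d_NMS-1691)² = 17.49 / (20.0)² = 0.04372.

0.0437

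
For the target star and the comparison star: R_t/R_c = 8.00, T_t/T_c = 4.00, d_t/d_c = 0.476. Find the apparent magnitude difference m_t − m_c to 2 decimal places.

L_t/L_c = (8.00)²(4.00)⁴ = 1.638×10^4.
F_t/F_c = (L_t/L_c)/(d_t/d_c)² = 1.638×10^4/0.2266 = 7.231×10^4.
m_t − m_c = −2.5 log₁₀(7.231×10^4) = -12.15.

-12.15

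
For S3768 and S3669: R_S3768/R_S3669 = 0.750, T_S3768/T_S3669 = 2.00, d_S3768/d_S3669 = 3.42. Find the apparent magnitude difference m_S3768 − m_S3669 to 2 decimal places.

0.28

L_S3768/L_S3669 = (0.750)²(2.00)⁴ = 9.000.
F_S3768/F_S3669 = (L_S3768/L_S3669)/(d_S3768/d_S3669)² = 9.000/11.70 = 0.7695.
m_S3768 − m_S3669 = −2.5 log₁₀(0.7695) = 0.28.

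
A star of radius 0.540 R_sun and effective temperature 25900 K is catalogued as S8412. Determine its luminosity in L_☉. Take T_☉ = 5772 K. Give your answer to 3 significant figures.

L/L_☉ = (R/R_☉)² (T/T_☉)⁴ = (0.540)² × (25900/5772)⁴
       = 0.2916 × (4.487)⁴ = 0.2916 × 405.4 = 118.2.

118 L_☉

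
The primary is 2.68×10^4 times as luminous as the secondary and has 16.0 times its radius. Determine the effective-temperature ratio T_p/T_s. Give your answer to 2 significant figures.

L ∝ R²T⁴ gives T ∝ (L/R²)^(1/4), so
T_p/T_s = (2.68×10^4 / 16.0²)^(1/4) = (104.7)^(1/4) = 3.199.

3.2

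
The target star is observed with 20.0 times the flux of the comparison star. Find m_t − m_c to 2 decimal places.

-3.25

m_t − m_c = −2.5 log₁₀(F_t/F_c) = −2.5 log₁₀(20.0) = −2.5 × (1.301) = -3.253.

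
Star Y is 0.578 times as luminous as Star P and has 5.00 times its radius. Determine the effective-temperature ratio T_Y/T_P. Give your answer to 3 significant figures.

L ∝ R²T⁴ gives T ∝ (L/R²)^(1/4), so
T_Y/T_P = (0.578 / 5.00²)^(1/4) = (0.02312)^(1/4) = 0.3899.

0.390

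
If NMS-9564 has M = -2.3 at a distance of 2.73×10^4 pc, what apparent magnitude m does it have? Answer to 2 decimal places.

m = M + 5 log₁₀(d/10 pc) = -2.3 + 5 log₁₀(2.73×10^4/10)
  = -2.3 + 5 × 3.436 = -2.3 + 17.18 = 14.88.

14.88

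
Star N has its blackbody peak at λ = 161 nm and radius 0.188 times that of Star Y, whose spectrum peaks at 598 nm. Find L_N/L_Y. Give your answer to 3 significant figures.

Wien's law gives T ∝ 1/λ_max, so T_N/T_Y = λ_Y/λ_N = 598/161 = 3.714.
Then L ∝ R²T⁴ gives L_N/L_Y = (0.188)² × (3.714)⁴ = 0.03534 × 190.3 = 6.727.

6.73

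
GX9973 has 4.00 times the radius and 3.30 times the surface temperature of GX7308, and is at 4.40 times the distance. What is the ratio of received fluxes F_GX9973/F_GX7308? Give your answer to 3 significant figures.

98.0

L_GX9973/L_GX7308 = (R_GX9973/R_GX7308)²(T_GX9973/T_GX7308)⁴ = (4.00)² × (3.30)⁴ = 1897.
F_GX9973/F_GX7308 = (L_GX9973/L_GX7308)/(d_GX9973/d_GX7308)² = 1897 / (4.40)² = 98.01.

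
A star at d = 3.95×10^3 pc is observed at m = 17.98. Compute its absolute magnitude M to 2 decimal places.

M = m − 5 log₁₀(d/10 pc) = 17.98 − 5 log₁₀(3.95×10^3/10)
  = 17.98 − 5 × 2.597 = 17.98 − 12.98 = 5.00.

5.00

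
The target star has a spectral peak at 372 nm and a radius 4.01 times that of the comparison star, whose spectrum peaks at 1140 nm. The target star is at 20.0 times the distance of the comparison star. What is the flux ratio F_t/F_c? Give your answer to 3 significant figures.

3.55

Wien's law: T_t/T_c = λ_c/λ_t = 1140/372 = 3.065.
L_t/L_c = (R_t/R_c)²(T_t/T_c)⁴ = (4.01)²(3.065)⁴ = 1418.
F_t/F_c = (L_t/L_c)/(d_t/d_c)² = 1418/(20.0)² = 3.545.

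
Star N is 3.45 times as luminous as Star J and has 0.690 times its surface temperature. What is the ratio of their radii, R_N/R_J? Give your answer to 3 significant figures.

3.90

L ∝ R²T⁴ gives R ∝ √L / T², so
R_N/R_J = √(3.45) / (0.690)² = 1.857 / 0.4761 = 3.901.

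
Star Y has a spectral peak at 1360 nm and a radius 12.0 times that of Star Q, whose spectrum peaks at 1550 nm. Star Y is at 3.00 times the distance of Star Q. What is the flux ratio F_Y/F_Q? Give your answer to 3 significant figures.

Wien's law: T_Y/T_Q = λ_Q/λ_Y = 1550/1360 = 1.140.
L_Y/L_Q = (R_Y/R_Q)²(T_Y/T_Q)⁴ = (12.0)²(1.140)⁴ = 243.0.
F_Y/F_Q = (L_Y/L_Q)/(d_Y/d_Q)² = 243.0/(3.00)² = 27.00.

27.0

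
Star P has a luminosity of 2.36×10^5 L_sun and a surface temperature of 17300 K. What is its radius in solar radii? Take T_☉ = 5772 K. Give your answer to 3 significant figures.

R/R_☉ = √(L/L_☉) / (T/T_☉)² = √(2.36×10^5) / (2.997)²
       = 485.8 / 8.983 = 54.08.

54.1 solar radii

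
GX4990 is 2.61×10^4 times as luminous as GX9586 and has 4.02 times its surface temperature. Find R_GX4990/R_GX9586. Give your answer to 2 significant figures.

L ∝ R²T⁴ gives R ∝ √L / T², so
R_GX4990/R_GX9586 = √(2.61×10^4) / (4.02)² = 161.6 / 16.16 = 9.997.

10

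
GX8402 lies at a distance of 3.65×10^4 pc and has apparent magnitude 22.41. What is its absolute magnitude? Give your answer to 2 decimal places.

M = m − 5 log₁₀(d/10 pc) = 22.41 − 5 log₁₀(3.65×10^4/10)
  = 22.41 − 5 × 3.562 = 22.41 − 17.81 = 4.60.

4.60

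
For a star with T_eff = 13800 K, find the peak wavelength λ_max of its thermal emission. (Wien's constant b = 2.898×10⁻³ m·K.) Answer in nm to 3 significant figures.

λ_max = b/T = 2.898×10⁻³ / 13800 = 2.10×10^-7 m = 210.0 nm.

210 nm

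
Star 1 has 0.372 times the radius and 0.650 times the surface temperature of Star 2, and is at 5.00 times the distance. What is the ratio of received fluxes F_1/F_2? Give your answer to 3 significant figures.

9.88×10^-4

L_1/L_2 = (R_1/R_2)²(T_1/T_2)⁴ = (0.372)² × (0.650)⁴ = 0.02470.
F_1/F_2 = (L_1/L_2)/(d_1/d_2)² = 0.02470 / (5.00)² = 9.881×10^-4.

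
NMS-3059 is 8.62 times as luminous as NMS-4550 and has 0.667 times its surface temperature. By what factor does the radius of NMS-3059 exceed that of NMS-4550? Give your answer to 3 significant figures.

L ∝ R²T⁴ gives R ∝ √L / T², so
R_NMS-3059/R_NMS-4550 = √(8.62) / (0.667)² = 2.936 / 0.4449 = 6.599.

6.60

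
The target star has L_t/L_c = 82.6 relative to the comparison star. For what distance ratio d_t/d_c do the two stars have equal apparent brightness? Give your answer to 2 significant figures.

Equal flux requires L_t/d_t² = L_c/d_c², so d_t/d_c = √(L_t/L_c)
= √(82.6) = 9.088.

9.1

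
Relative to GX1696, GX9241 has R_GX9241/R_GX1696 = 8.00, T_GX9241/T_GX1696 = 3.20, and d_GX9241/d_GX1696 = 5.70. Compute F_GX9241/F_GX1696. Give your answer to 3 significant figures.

207

L_GX9241/L_GX1696 = (R_GX9241/R_GX1696)²(T_GX9241/T_GX1696)⁴ = (8.00)² × (3.20)⁴ = 6711.
F_GX9241/F_GX1696 = (L_GX9241/L_GX1696)/(d_GX9241/d_GX1696)² = 6711 / (5.70)² = 206.6.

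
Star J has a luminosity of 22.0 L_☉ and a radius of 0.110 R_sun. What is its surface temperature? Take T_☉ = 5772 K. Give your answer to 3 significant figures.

3.77×10^4 K

T/T_☉ = (L/L_☉)^(1/4) / (R/R_☉)^(1/2)
T = 5772 × (22.0)^(1/4) / √(0.110) = 5772 × 2.166 / 0.3317 = 3.769×10^4 K.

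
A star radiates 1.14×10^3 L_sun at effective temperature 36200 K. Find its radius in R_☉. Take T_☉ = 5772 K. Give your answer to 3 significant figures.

R/R_☉ = √(L/L_☉) / (T/T_☉)² = √(1.14×10^3) / (6.272)²
       = 33.76 / 39.33 = 0.8584.

0.858 R_☉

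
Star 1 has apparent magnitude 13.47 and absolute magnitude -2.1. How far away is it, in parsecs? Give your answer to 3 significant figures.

1.30×10^4 pc

m − M = 5 log₁₀(d/10 pc)
13.47 − (-2.1) = 15.57 = 5 log₁₀(d/10)
d = 10 × 10^(15.57/5) = 10 × 10^3.114 = 1.300×10^4 pc.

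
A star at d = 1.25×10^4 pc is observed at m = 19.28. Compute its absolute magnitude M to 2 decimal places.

3.80

M = m − 5 log₁₀(d/10 pc) = 19.28 − 5 log₁₀(1.25×10^4/10)
  = 19.28 − 5 × 3.097 = 19.28 − 15.48 = 3.80.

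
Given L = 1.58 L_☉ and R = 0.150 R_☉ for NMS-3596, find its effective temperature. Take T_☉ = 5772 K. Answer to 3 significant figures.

T/T_☉ = (L/L_☉)^(1/4) / (R/R_☉)^(1/2)
T = 5772 × (1.58)^(1/4) / √(0.150) = 5772 × 1.121 / 0.3873 = 1.671×10^4 K.

1.67×10^4 K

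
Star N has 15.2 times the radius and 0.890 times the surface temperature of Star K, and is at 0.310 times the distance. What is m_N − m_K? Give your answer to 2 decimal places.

L_N/L_K = (15.2)²(0.890)⁴ = 145.0.
F_N/F_K = (L_N/L_K)/(d_N/d_K)² = 145.0/0.09610 = 1508.
m_N − m_K = −2.5 log₁₀(1508) = -7.95.

-7.95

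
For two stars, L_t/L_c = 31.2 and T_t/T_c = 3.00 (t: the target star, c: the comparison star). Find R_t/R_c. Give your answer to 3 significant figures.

0.621

L ∝ R²T⁴ gives R ∝ √L / T², so
R_t/R_c = √(31.2) / (3.00)² = 5.586 / 9.000 = 0.6206.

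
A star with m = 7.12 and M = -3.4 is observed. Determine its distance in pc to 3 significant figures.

m − M = 5 log₁₀(d/10 pc)
7.12 − (-3.4) = 10.52 = 5 log₁₀(d/10)
d = 10 × 10^(10.52/5) = 10 × 10^2.104 = 1271 pc.

1.27×10^3 pc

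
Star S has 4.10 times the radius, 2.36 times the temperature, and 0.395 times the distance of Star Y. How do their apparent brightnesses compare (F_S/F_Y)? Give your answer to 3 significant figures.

3.34×10^3

L_S/L_Y = (R_S/R_Y)²(T_S/T_Y)⁴ = (4.10)² × (2.36)⁴ = 521.5.
F_S/F_Y = (L_S/L_Y)/(d_S/d_Y)² = 521.5 / (0.395)² = 3342.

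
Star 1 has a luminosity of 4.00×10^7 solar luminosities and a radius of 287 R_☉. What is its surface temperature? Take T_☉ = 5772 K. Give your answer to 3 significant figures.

2.71×10^4 K

T/T_☉ = (L/L_☉)^(1/4) / (R/R_☉)^(1/2)
T = 5772 × (4.00×10^7)^(1/4) / √(287) = 5772 × 79.53 / 16.94 = 2.710×10^4 K.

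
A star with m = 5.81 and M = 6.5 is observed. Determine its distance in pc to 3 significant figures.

m − M = 5 log₁₀(d/10 pc)
5.81 − (6.5) = -0.69 = 5 log₁₀(d/10)
d = 10 × 10^(-0.69/5) = 10 × 10^-0.138 = 7.278 pc.

7.28 pc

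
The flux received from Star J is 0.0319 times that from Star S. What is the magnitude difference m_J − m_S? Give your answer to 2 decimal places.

m_J − m_S = −2.5 log₁₀(F_J/F_S) = −2.5 log₁₀(0.0319) = −2.5 × (-1.496) = 3.741.

3.74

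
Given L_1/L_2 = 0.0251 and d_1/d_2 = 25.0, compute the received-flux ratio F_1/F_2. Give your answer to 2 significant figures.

4.0×10^-5

F = L/(4πd²), so F_1/F_2 = (L_1/L_2) / (d_1/d_2)²
= 0.0251 / (25.0)² = 0.0251 / 625.0 = 4.016×10^-5.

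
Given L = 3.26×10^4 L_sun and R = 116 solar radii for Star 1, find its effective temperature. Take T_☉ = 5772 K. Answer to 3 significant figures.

T/T_☉ = (L/L_☉)^(1/4) / (R/R_☉)^(1/2)
T = 5772 × (3.26×10^4)^(1/4) / √(116) = 5772 × 13.44 / 10.77 = 7201 K.

7.20×10^3 K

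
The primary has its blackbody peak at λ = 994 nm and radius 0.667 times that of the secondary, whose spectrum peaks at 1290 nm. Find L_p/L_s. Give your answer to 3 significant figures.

Wien's law gives T ∝ 1/λ_max, so T_p/T_s = λ_s/λ_p = 1290/994 = 1.298.
Then L ∝ R²T⁴ gives L_p/L_s = (0.667)² × (1.298)⁴ = 0.4449 × 2.837 = 1.262.

1.26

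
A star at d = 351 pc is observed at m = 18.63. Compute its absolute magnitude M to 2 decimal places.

10.90

M = m − 5 log₁₀(d/10 pc) = 18.63 − 5 log₁₀(351/10)
  = 18.63 − 5 × 1.545 = 18.63 − 7.73 = 10.90.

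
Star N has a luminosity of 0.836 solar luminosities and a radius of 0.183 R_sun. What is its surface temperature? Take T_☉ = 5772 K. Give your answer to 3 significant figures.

1.29×10^4 K

T/T_☉ = (L/L_☉)^(1/4) / (R/R_☉)^(1/2)
T = 5772 × (0.836)^(1/4) / √(0.183) = 5772 × 0.9562 / 0.4278 = 1.290×10^4 K.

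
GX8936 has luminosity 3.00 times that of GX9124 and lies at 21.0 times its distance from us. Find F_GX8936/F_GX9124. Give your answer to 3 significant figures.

0.00680

F = L/(4πd²), so F_GX8936/F_GX9124 = (L_GX8936/L_GX9124) / (d_GX8936/d_GX9124)²
= 3.00 / (21.0)² = 3.00 / 441.0 = 0.006803.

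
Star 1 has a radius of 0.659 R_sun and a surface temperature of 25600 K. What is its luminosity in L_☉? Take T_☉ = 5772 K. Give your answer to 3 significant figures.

L/L_☉ = (R/R_☉)² (T/T_☉)⁴ = (0.659)² × (25600/5772)⁴
       = 0.4343 × (4.435)⁴ = 0.4343 × 386.9 = 168.0.

168 L_☉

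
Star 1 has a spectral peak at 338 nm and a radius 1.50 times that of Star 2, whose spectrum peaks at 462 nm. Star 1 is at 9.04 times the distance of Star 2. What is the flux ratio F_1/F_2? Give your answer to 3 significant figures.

0.0961

Wien's law: T_1/T_2 = λ_2/λ_1 = 462/338 = 1.367.
L_1/L_2 = (R_1/R_2)²(T_1/T_2)⁴ = (1.50)²(1.367)⁴ = 7.854.
F_1/F_2 = (L_1/L_2)/(d_1/d_2)² = 7.854/(9.04)² = 0.09611.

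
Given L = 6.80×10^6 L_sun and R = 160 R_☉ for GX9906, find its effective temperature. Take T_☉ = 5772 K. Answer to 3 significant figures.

2.33×10^4 K

T/T_☉ = (L/L_☉)^(1/4) / (R/R_☉)^(1/2)
T = 5772 × (6.80×10^6)^(1/4) / √(160) = 5772 × 51.07 / 12.65 = 2.330×10^4 K.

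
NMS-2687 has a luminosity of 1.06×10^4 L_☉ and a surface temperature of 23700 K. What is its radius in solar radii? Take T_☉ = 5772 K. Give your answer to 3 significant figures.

6.11 solar radii

R/R_☉ = √(L/L_☉) / (T/T_☉)² = √(1.06×10^4) / (4.106)²
       = 103.0 / 16.86 = 6.107.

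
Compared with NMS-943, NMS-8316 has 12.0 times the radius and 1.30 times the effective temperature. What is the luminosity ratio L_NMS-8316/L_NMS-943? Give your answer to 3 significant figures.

From the Stefan–Boltzmann law, L ∝ R²T⁴, so
L_NMS-8316/L_NMS-943 = (R_NMS-8316/R_NMS-943)² (T_NMS-8316/T_NMS-943)⁴ = (12.0)² × (1.30)⁴ = 144.0 × 2.856 = 411.3.

411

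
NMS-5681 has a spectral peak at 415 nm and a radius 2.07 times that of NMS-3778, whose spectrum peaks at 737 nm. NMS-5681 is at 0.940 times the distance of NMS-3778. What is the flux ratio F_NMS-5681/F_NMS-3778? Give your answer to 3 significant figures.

Wien's law: T_NMS-5681/T_NMS-3778 = λ_NMS-3778/λ_NMS-5681 = 737/415 = 1.776.
L_NMS-5681/L_NMS-3778 = (R_NMS-5681/R_NMS-3778)²(T_NMS-5681/T_NMS-3778)⁴ = (2.07)²(1.776)⁴ = 42.62.
F_NMS-5681/F_NMS-3778 = (L_NMS-5681/L_NMS-3778)/(d_NMS-5681/d_NMS-3778)² = 42.62/(0.940)² = 48.24.

48.2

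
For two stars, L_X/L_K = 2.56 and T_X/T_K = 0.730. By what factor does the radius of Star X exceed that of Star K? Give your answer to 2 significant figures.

L ∝ R²T⁴ gives R ∝ √L / T², so
R_X/R_K = √(2.56) / (0.730)² = 1.600 / 0.5329 = 3.002.

3.0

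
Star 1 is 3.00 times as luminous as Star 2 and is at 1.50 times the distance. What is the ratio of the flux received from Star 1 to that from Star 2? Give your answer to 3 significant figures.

F = L/(4πd²), so F_1/F_2 = (L_1/L_2) / (d_1/d_2)²
= 3.00 / (1.50)² = 3.00 / 2.250 = 1.333.

1.33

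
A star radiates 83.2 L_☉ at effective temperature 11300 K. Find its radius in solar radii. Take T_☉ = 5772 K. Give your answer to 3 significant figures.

2.38 solar radii

R/R_☉ = √(L/L_☉) / (T/T_☉)² = √(83.2) / (1.958)²
       = 9.121 / 3.833 = 2.380.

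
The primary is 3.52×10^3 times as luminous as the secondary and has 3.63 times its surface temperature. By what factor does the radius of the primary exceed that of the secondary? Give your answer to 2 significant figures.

L ∝ R²T⁴ gives R ∝ √L / T², so
R_p/R_s = √(3.52×10^3) / (3.63)² = 59.33 / 13.18 = 4.503.

4.5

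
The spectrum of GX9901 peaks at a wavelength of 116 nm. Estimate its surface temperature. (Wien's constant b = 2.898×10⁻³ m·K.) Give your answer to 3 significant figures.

2.50×10^4 K

T = b/λ_max = 2.898×10⁻³ / (116×10⁻⁹) = 2.498×10^4 K.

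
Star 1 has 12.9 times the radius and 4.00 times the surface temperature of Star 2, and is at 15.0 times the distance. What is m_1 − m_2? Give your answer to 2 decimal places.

L_1/L_2 = (12.9)²(4.00)⁴ = 4.260×10^4.
F_1/F_2 = (L_1/L_2)/(d_1/d_2)² = 4.260×10^4/225.0 = 189.3.
m_1 − m_2 = −2.5 log₁₀(189.3) = -5.69.

-5.69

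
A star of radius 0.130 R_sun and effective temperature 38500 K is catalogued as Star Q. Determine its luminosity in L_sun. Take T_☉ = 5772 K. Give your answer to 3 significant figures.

33.5 L_sun

L/L_☉ = (R/R_☉)² (T/T_☉)⁴ = (0.130)² × (38500/5772)⁴
       = 0.01690 × (6.670)⁴ = 0.01690 × 1979 = 33.45.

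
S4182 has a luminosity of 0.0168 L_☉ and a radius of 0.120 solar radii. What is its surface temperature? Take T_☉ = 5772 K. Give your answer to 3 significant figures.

6.00×10^3 K

T/T_☉ = (L/L_☉)^(1/4) / (R/R_☉)^(1/2)
T = 5772 × (0.0168)^(1/4) / √(0.120) = 5772 × 0.3600 / 0.3464 = 5999 K.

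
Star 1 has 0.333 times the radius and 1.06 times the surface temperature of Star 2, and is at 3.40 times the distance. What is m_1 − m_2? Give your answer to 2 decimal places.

4.79

L_1/L_2 = (0.333)²(1.06)⁴ = 0.1400.
F_1/F_2 = (L_1/L_2)/(d_1/d_2)² = 0.1400/11.56 = 0.01211.
m_1 − m_2 = −2.5 log₁₀(0.01211) = 4.79.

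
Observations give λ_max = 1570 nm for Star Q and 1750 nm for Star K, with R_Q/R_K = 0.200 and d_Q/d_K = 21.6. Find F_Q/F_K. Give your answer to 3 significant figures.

1.32×10^-4

Wien's law: T_Q/T_K = λ_K/λ_Q = 1750/1570 = 1.115.
L_Q/L_K = (R_Q/R_K)²(T_Q/T_K)⁴ = (0.200)²(1.115)⁴ = 0.06175.
F_Q/F_K = (L_Q/L_K)/(d_Q/d_K)² = 0.06175/(21.6)² = 1.323×10^-4.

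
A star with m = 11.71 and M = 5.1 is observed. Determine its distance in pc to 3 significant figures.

m − M = 5 log₁₀(d/10 pc)
11.71 − (5.1) = 6.61 = 5 log₁₀(d/10)
d = 10 × 10^(6.61/5) = 10 × 10^1.322 = 209.9 pc.

210 pc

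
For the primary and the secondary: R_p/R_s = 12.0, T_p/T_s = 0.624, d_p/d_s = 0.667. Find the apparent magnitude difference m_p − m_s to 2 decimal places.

-4.23

L_p/L_s = (12.0)²(0.624)⁴ = 21.83.
F_p/F_s = (L_p/L_s)/(d_p/d_s)² = 21.83/0.4449 = 49.07.
m_p − m_s = −2.5 log₁₀(49.07) = -4.23.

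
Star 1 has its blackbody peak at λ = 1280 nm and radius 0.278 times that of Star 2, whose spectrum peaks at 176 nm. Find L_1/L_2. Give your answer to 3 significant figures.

Wien's law gives T ∝ 1/λ_max, so T_1/T_2 = λ_2/λ_1 = 176/1280 = 0.1375.
Then L ∝ R²T⁴ gives L_1/L_2 = (0.278)² × (0.1375)⁴ = 0.07728 × 3.574×10^-4 = 2.762×10^-5.

2.76×10^-5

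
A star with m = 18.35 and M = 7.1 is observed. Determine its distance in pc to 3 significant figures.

m − M = 5 log₁₀(d/10 pc)
18.35 − (7.1) = 11.25 = 5 log₁₀(d/10)
d = 10 × 10^(11.25/5) = 10 × 10^2.250 = 1778 pc.

1.78×10^3 pc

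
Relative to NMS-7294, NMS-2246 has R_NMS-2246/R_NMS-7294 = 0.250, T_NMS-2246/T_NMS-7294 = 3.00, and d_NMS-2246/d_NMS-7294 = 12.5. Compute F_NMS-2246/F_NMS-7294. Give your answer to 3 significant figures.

0.0324

L_NMS-2246/L_NMS-7294 = (R_NMS-2246/R_NMS-7294)²(T_NMS-2246/T_NMS-7294)⁴ = (0.250)² × (3.00)⁴ = 5.062.
F_NMS-2246/F_NMS-7294 = (L_NMS-2246/L_NMS-7294)/(d_NMS-2246/d_NMS-7294)² = 5.062 / (12.5)² = 0.03240.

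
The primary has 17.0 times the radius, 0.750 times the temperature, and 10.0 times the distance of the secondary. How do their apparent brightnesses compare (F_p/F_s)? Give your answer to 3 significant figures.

L_p/L_s = (R_p/R_s)²(T_p/T_s)⁴ = (17.0)² × (0.750)⁴ = 91.44.
F_p/F_s = (L_p/L_s)/(d_p/d_s)² = 91.44 / (10.0)² = 0.9144.

0.914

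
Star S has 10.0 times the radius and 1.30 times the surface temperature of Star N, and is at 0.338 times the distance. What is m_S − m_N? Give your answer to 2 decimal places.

L_S/L_N = (10.0)²(1.30)⁴ = 285.6.
F_S/F_N = (L_S/L_N)/(d_S/d_N)² = 285.6/0.1142 = 2500.
m_S − m_N = −2.5 log₁₀(2500) = -8.49.

-8.49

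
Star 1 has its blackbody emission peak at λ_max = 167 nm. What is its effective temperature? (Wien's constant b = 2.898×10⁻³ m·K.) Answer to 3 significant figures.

T = b/λ_max = 2.898×10⁻³ / (167×10⁻⁹) = 1.735×10^4 K.

1.74×10^4 K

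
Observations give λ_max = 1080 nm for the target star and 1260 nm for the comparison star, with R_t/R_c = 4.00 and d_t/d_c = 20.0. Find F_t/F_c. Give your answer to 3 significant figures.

Wien's law: T_t/T_c = λ_c/λ_t = 1260/1080 = 1.167.
L_t/L_c = (R_t/R_c)²(T_t/T_c)⁴ = (4.00)²(1.167)⁴ = 29.64.
F_t/F_c = (L_t/L_c)/(d_t/d_c)² = 29.64/(20.0)² = 0.07410.

0.0741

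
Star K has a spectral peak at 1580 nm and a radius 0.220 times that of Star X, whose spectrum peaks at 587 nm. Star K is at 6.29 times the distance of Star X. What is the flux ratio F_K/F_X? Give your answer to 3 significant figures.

Wien's law: T_K/T_X = λ_X/λ_K = 587/1580 = 0.3715.
L_K/L_X = (R_K/R_X)²(T_K/T_X)⁴ = (0.220)²(0.3715)⁴ = 9.221×10^-4.
F_K/F_X = (L_K/L_X)/(d_K/d_X)² = 9.221×10^-4/(6.29)² = 2.331×10^-5.

2.33×10^-5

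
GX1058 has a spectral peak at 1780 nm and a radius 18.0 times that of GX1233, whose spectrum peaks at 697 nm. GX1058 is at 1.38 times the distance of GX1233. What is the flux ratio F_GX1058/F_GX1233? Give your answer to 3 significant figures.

Wien's law: T_GX1058/T_GX1233 = λ_GX1233/λ_GX1058 = 697/1780 = 0.3916.
L_GX1058/L_GX1233 = (R_GX1058/R_GX1233)²(T_GX1058/T_GX1233)⁴ = (18.0)²(0.3916)⁴ = 7.617.
F_GX1058/F_GX1233 = (L_GX1058/L_GX1233)/(d_GX1058/d_GX1233)² = 7.617/(1.38)² = 4.000.

4.00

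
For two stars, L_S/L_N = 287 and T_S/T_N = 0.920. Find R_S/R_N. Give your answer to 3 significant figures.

20.0

L ∝ R²T⁴ gives R ∝ √L / T², so
R_S/R_N = √(287) / (0.920)² = 16.94 / 0.8464 = 20.02.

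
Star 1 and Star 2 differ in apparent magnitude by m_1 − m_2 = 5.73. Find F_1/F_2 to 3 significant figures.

F_1/F_2 = 10^(−(m_1 − m_2)/2.5) = 10^(-5.73/2.5) = 10^-2.292 = 0.005105.

0.00511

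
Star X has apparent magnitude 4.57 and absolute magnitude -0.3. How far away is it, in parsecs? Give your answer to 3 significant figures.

m − M = 5 log₁₀(d/10 pc)
4.57 − (-0.3) = 4.87 = 5 log₁₀(d/10)
d = 10 × 10^(4.87/5) = 10 × 10^0.974 = 94.19 pc.

94.2 pc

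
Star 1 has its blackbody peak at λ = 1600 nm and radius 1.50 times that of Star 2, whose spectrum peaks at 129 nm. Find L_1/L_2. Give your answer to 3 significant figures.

9.51×10^-5

Wien's law gives T ∝ 1/λ_max, so T_1/T_2 = λ_2/λ_1 = 129/1600 = 0.08063.
Then L ∝ R²T⁴ gives L_1/L_2 = (1.50)² × (0.08063)⁴ = 2.250 × 4.226×10^-5 = 9.507×10^-5.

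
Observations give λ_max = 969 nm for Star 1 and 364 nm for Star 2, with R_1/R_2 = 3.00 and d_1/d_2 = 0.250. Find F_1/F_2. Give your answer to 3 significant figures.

Wien's law: T_1/T_2 = λ_2/λ_1 = 364/969 = 0.3756.
L_1/L_2 = (R_1/R_2)²(T_1/T_2)⁴ = (3.00)²(0.3756)⁴ = 0.1792.
F_1/F_2 = (L_1/L_2)/(d_1/d_2)² = 0.1792/(0.250)² = 2.867.

2.87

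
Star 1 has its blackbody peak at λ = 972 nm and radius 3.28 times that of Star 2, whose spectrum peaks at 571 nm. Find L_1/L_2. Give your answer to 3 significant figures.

1.28

Wien's law gives T ∝ 1/λ_max, so T_1/T_2 = λ_2/λ_1 = 571/972 = 0.5874.
Then L ∝ R²T⁴ gives L_1/L_2 = (3.28)² × (0.5874)⁴ = 10.76 × 0.1191 = 1.281.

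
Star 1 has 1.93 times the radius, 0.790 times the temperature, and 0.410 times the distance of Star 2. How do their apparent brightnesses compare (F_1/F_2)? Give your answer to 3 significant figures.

L_1/L_2 = (R_1/R_2)²(T_1/T_2)⁴ = (1.93)² × (0.790)⁴ = 1.451.
F_1/F_2 = (L_1/L_2)/(d_1/d_2)² = 1.451 / (0.410)² = 8.631.

8.63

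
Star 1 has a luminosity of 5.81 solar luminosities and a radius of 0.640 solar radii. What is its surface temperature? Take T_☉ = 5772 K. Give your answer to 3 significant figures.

T/T_☉ = (L/L_☉)^(1/4) / (R/R_☉)^(1/2)
T = 5772 × (5.81)^(1/4) / √(0.640) = 5772 × 1.553 / 0.8000 = 1.120×10^4 K.

1.12×10^4 K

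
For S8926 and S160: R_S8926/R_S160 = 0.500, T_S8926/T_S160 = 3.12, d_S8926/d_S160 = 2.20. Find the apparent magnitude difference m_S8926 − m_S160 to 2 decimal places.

L_S8926/L_S160 = (0.500)²(3.12)⁴ = 23.69.
F_S8926/F_S160 = (L_S8926/L_S160)/(d_S8926/d_S160)² = 23.69/4.840 = 4.895.
m_S8926 − m_S160 = −2.5 log₁₀(4.895) = -1.72.

-1.72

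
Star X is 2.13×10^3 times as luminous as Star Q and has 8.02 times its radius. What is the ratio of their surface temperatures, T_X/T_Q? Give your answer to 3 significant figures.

2.40

L ∝ R²T⁴ gives T ∝ (L/R²)^(1/4), so
T_X/T_Q = (2.13×10^3 / 8.02²)^(1/4) = (33.12)^(1/4) = 2.399.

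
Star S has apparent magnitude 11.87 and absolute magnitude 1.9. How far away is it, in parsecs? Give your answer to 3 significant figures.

m − M = 5 log₁₀(d/10 pc)
11.87 − (1.9) = 9.97 = 5 log₁₀(d/10)
d = 10 × 10^(9.97/5) = 10 × 10^1.994 = 986.3 pc.

986 pc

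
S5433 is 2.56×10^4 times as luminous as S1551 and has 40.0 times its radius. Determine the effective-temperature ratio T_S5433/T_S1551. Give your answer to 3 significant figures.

2.00

L ∝ R²T⁴ gives T ∝ (L/R²)^(1/4), so
T_S5433/T_S1551 = (2.56×10^4 / 40.0²)^(1/4) = (16.00)^(1/4) = 2.000.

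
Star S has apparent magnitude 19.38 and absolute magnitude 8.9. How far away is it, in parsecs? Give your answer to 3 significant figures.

m − M = 5 log₁₀(d/10 pc)
19.38 − (8.9) = 10.48 = 5 log₁₀(d/10)
d = 10 × 10^(10.48/5) = 10 × 10^2.096 = 1247 pc.

1.25×10^3 pc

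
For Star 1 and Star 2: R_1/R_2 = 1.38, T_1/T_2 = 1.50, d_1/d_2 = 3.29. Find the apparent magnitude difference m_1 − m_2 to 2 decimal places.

L_1/L_2 = (1.38)²(1.50)⁴ = 9.641.
F_1/F_2 = (L_1/L_2)/(d_1/d_2)² = 9.641/10.82 = 0.8907.
m_1 − m_2 = −2.5 log₁₀(0.8907) = 0.13.

0.13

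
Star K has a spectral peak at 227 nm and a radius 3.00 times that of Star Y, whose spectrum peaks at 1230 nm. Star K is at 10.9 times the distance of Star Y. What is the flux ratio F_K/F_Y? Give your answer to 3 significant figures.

65.3

Wien's law: T_K/T_Y = λ_Y/λ_K = 1230/227 = 5.419.
L_K/L_Y = (R_K/R_Y)²(T_K/T_Y)⁴ = (3.00)²(5.419)⁴ = 7758.
F_K/F_Y = (L_K/L_Y)/(d_K/d_Y)² = 7758/(10.9)² = 65.30.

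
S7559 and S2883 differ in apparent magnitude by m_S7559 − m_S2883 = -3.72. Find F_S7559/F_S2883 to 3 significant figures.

F_S7559/F_S2883 = 10^(−(m_S7559 − m_S2883)/2.5) = 10^(3.72/2.5) = 10^1.488 = 30.76.

30.8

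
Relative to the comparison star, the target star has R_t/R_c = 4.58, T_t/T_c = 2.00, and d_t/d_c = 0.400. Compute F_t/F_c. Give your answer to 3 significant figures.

2.10×10^3

L_t/L_c = (R_t/R_c)²(T_t/T_c)⁴ = (4.58)² × (2.00)⁴ = 335.6.
F_t/F_c = (L_t/L_c)/(d_t/d_c)² = 335.6 / (0.400)² = 2098.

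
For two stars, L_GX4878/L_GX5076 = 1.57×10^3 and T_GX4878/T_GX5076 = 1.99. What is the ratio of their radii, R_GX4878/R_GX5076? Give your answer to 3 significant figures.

L ∝ R²T⁴ gives R ∝ √L / T², so
R_GX4878/R_GX5076 = √(1.57×10^3) / (1.99)² = 39.62 / 3.960 = 10.01.

10.0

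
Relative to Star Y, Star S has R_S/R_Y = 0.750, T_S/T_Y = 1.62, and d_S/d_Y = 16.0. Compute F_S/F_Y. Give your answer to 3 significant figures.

L_S/L_Y = (R_S/R_Y)²(T_S/T_Y)⁴ = (0.750)² × (1.62)⁴ = 3.874.
F_S/F_Y = (L_S/L_Y)/(d_S/d_Y)² = 3.874 / (16.0)² = 0.01513.

0.0151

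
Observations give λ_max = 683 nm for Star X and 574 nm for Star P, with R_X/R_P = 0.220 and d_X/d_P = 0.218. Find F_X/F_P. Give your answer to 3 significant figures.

Wien's law: T_X/T_P = λ_P/λ_X = 574/683 = 0.8404.
L_X/L_P = (R_X/R_P)²(T_X/T_P)⁴ = (0.220)²(0.8404)⁴ = 0.02414.
F_X/F_P = (L_X/L_P)/(d_X/d_P)² = 0.02414/(0.218)² = 0.5080.

0.508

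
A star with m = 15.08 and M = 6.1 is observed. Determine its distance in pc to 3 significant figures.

625 pc

m − M = 5 log₁₀(d/10 pc)
15.08 − (6.1) = 8.98 = 5 log₁₀(d/10)
d = 10 × 10^(8.98/5) = 10 × 10^1.796 = 625.2 pc.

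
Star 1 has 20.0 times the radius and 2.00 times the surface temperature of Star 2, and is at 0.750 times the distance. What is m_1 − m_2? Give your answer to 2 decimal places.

L_1/L_2 = (20.0)²(2.00)⁴ = 6400.
F_1/F_2 = (L_1/L_2)/(d_1/d_2)² = 6400/0.5625 = 1.138×10^4.
m_1 − m_2 = −2.5 log₁₀(1.138×10^4) = -10.14.

-10.14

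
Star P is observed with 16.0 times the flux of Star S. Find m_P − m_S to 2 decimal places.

m_P − m_S = −2.5 log₁₀(F_P/F_S) = −2.5 log₁₀(16.0) = −2.5 × (1.204) = -3.010.

-3.01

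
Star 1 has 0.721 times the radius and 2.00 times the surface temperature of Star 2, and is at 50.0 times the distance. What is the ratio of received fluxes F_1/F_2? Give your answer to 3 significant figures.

L_1/L_2 = (R_1/R_2)²(T_1/T_2)⁴ = (0.721)² × (2.00)⁴ = 8.317.
F_1/F_2 = (L_1/L_2)/(d_1/d_2)² = 8.317 / (50.0)² = 0.003327.

0.00333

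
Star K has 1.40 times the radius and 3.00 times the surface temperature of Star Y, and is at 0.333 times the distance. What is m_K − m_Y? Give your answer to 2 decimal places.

L_K/L_Y = (1.40)²(3.00)⁴ = 158.8.
F_K/F_Y = (L_K/L_Y)/(d_K/d_Y)² = 158.8/0.1109 = 1432.
m_K − m_Y = −2.5 log₁₀(1432) = -7.89.

-7.89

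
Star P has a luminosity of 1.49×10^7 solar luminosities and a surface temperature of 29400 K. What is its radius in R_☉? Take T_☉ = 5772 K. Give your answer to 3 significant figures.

149 R_☉

R/R_☉ = √(L/L_☉) / (T/T_☉)² = √(1.49×10^7) / (5.094)²
       = 3860 / 25.94 = 148.8.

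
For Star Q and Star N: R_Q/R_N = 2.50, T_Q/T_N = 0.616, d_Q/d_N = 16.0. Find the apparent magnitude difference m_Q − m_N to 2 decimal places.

L_Q/L_N = (2.50)²(0.616)⁴ = 0.8999.
F_Q/F_N = (L_Q/L_N)/(d_Q/d_N)² = 0.8999/256.0 = 0.003515.
m_Q − m_N = −2.5 log₁₀(0.003515) = 6.14.

6.14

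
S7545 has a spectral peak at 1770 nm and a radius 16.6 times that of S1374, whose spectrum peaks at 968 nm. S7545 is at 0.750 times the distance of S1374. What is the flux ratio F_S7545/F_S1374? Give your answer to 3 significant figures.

43.8

Wien's law: T_S7545/T_S1374 = λ_S1374/λ_S7545 = 968/1770 = 0.5469.
L_S7545/L_S1374 = (R_S7545/R_S1374)²(T_S7545/T_S1374)⁴ = (16.6)²(0.5469)⁴ = 24.65.
F_S7545/F_S1374 = (L_S7545/L_S1374)/(d_S7545/d_S1374)² = 24.65/(0.750)² = 43.82.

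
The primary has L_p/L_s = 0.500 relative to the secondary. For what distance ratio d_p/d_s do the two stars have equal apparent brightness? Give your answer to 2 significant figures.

Equal flux requires L_p/d_p² = L_s/d_s², so d_p/d_s = √(L_p/L_s)
= √(0.500) = 0.7071.

0.71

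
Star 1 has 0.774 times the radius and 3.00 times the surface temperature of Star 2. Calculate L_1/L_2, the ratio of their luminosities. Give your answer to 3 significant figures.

48.5

From the Stefan–Boltzmann law, L ∝ R²T⁴, so
L_1/L_2 = (R_1/R_2)² (T_1/T_2)⁴ = (0.774)² × (3.00)⁴ = 0.5991 × 81.00 = 48.53.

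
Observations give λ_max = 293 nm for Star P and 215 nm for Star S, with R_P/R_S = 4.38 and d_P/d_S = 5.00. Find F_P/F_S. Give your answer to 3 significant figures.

0.222

Wien's law: T_P/T_S = λ_S/λ_P = 215/293 = 0.7338.
L_P/L_S = (R_P/R_S)²(T_P/T_S)⁴ = (4.38)²(0.7338)⁴ = 5.562.
F_P/F_S = (L_P/L_S)/(d_P/d_S)² = 5.562/(5.00)² = 0.2225.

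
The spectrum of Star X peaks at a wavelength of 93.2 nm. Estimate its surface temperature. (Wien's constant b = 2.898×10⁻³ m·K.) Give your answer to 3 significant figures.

T = b/λ_max = 2.898×10⁻³ / (93.2×10⁻⁹) = 3.109×10^4 K.

3.11×10^4 K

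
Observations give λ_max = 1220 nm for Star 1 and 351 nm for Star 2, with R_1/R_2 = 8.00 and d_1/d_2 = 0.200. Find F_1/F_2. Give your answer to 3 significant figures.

Wien's law: T_1/T_2 = λ_2/λ_1 = 351/1220 = 0.2877.
L_1/L_2 = (R_1/R_2)²(T_1/T_2)⁴ = (8.00)²(0.2877)⁴ = 0.4385.
F_1/F_2 = (L_1/L_2)/(d_1/d_2)² = 0.4385/(0.200)² = 10.96.

11.0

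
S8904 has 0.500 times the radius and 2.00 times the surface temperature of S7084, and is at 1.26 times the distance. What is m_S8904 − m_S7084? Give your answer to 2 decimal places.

-1.00

L_S8904/L_S7084 = (0.500)²(2.00)⁴ = 4.000.
F_S8904/F_S7084 = (L_S8904/L_S7084)/(d_S8904/d_S7084)² = 4.000/1.588 = 2.520.
m_S8904 − m_S7084 = −2.5 log₁₀(2.520) = -1.00.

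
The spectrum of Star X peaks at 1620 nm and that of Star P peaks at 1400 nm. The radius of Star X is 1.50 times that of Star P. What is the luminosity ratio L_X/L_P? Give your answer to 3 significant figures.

Wien's law gives T ∝ 1/λ_max, so T_X/T_P = λ_P/λ_X = 1400/1620 = 0.8642.
Then L ∝ R²T⁴ gives L_X/L_P = (1.50)² × (0.8642)⁴ = 2.250 × 0.5578 = 1.255.

1.25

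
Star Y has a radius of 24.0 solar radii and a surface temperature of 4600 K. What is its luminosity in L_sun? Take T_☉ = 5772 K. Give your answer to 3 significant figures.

L/L_☉ = (R/R_☉)² (T/T_☉)⁴ = (24.0)² × (4600/5772)⁴
       = 576.0 × (0.7970)⁴ = 576.0 × 0.4034 = 232.4.

232 L_sun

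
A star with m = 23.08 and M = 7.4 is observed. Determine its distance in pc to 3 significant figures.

1.37×10^4 pc

m − M = 5 log₁₀(d/10 pc)
23.08 − (7.4) = 15.68 = 5 log₁₀(d/10)
d = 10 × 10^(15.68/5) = 10 × 10^3.136 = 1.368×10^4 pc.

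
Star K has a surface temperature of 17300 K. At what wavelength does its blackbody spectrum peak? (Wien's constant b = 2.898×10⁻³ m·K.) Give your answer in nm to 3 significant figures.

168 nm

λ_max = b/T = 2.898×10⁻³ / 17300 = 1.68×10^-7 m = 167.5 nm.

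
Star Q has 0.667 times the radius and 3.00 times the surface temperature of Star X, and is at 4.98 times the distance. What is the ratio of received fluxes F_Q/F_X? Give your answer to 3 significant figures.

1.45

L_Q/L_X = (R_Q/R_X)²(T_Q/T_X)⁴ = (0.667)² × (3.00)⁴ = 36.04.
F_Q/F_X = (L_Q/L_X)/(d_Q/d_X)² = 36.04 / (4.98)² = 1.453.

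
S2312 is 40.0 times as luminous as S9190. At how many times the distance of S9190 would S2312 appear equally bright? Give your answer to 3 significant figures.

6.32

Equal flux requires L_S2312/d_S2312² = L_S9190/d_S9190², so d_S2312/d_S9190 = √(L_S2312/L_S9190)
= √(40.0) = 6.325.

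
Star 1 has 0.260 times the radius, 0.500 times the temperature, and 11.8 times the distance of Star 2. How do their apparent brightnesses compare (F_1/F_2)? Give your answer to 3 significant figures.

3.03×10^-5

L_1/L_2 = (R_1/R_2)²(T_1/T_2)⁴ = (0.260)² × (0.500)⁴ = 0.004225.
F_1/F_2 = (L_1/L_2)/(d_1/d_2)² = 0.004225 / (11.8)² = 3.034×10^-5.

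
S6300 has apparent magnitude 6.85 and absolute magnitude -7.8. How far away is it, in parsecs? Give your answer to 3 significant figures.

8.51×10^3 pc

m − M = 5 log₁₀(d/10 pc)
6.85 − (-7.8) = 14.65 = 5 log₁₀(d/10)
d = 10 × 10^(14.65/5) = 10 × 10^2.930 = 8511 pc.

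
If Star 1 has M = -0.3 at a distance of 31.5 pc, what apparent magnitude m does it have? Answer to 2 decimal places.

m = M + 5 log₁₀(d/10 pc) = -0.3 + 5 log₁₀(31.5/10)
  = -0.3 + 5 × 0.498 = -0.3 + 2.49 = 2.19.

2.19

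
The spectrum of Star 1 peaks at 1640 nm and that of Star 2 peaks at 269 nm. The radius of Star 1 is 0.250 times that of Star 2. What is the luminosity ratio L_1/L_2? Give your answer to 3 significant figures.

4.52×10^-5

Wien's law gives T ∝ 1/λ_max, so T_1/T_2 = λ_2/λ_1 = 269/1640 = 0.1640.
Then L ∝ R²T⁴ gives L_1/L_2 = (0.250)² × (0.1640)⁴ = 0.06250 × 7.238×10^-4 = 4.524×10^-5.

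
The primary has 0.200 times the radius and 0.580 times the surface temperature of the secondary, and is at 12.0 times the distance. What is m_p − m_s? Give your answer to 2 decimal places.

11.26

L_p/L_s = (0.200)²(0.580)⁴ = 0.004527.
F_p/F_s = (L_p/L_s)/(d_p/d_s)² = 0.004527/144.0 = 3.143×10^-5.
m_p − m_s = −2.5 log₁₀(3.143×10^-5) = 11.26.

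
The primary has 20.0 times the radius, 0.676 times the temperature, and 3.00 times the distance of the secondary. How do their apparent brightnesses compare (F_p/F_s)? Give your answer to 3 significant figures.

L_p/L_s = (R_p/R_s)²(T_p/T_s)⁴ = (20.0)² × (0.676)⁴ = 83.53.
F_p/F_s = (L_p/L_s)/(d_p/d_s)² = 83.53 / (3.00)² = 9.281.

9.28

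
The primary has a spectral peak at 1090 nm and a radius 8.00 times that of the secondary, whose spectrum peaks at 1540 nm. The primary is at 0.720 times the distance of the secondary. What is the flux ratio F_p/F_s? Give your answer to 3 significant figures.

492

Wien's law: T_p/T_s = λ_s/λ_p = 1540/1090 = 1.413.
L_p/L_s = (R_p/R_s)²(T_p/T_s)⁴ = (8.00)²(1.413)⁴ = 255.0.
F_p/F_s = (L_p/L_s)/(d_p/d_s)² = 255.0/(0.720)² = 491.9.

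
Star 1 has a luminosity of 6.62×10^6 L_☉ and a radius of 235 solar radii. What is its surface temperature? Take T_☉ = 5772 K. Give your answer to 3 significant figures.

T/T_☉ = (L/L_☉)^(1/4) / (R/R_☉)^(1/2)
T = 5772 × (6.62×10^6)^(1/4) / √(235) = 5772 × 50.72 / 15.33 = 1.910×10^4 K.

1.91×10^4 K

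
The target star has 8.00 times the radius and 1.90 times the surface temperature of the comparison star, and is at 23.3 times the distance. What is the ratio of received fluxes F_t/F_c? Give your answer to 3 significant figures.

L_t/L_c = (R_t/R_c)²(T_t/T_c)⁴ = (8.00)² × (1.90)⁴ = 834.1.
F_t/F_c = (L_t/L_c)/(d_t/d_c)² = 834.1 / (23.3)² = 1.536.

1.54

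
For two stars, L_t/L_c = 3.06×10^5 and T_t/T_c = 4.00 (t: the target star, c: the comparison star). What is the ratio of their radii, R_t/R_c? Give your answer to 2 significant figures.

L ∝ R²T⁴ gives R ∝ √L / T², so
R_t/R_c = √(3.06×10^5) / (4.00)² = 553.2 / 16.00 = 34.57.

35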